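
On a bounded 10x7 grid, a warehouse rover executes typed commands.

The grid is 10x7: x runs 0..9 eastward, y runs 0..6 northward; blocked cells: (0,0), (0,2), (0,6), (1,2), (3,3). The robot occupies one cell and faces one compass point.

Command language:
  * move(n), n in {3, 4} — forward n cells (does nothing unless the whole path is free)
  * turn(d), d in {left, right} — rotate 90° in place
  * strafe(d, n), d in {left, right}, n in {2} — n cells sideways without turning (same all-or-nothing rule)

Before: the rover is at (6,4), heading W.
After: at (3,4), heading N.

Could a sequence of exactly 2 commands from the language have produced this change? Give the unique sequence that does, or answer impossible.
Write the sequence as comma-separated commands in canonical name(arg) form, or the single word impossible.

move(3), turn(right)

key: cell and facing (now N) both changed — the 2 commands mix motion and turning
begin: at (6,4), heading W
step 1 (move(3)): at (3,4), heading W
step 2 (turn(right)): at (3,4), heading N
no other 2-command option fits: unique.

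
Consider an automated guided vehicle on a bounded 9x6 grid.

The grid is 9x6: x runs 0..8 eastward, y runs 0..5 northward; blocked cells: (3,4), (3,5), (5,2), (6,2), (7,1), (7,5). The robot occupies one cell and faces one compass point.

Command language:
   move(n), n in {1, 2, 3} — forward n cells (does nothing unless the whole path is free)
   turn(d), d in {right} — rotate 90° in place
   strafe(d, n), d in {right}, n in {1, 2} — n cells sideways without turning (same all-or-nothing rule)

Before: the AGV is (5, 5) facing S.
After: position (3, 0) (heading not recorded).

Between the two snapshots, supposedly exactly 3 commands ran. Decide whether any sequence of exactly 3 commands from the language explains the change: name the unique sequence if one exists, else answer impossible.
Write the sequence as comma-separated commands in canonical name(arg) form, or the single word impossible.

move(2), strafe(right, 2), move(3)

key: running move(3) before move(2) would end elsewhere — order is forced
from: (5, 5) facing S
t=1 move(2) ⇒ (5, 3) facing S
t=2 strafe(right, 2) ⇒ (3, 3) facing S
t=3 move(3) ⇒ (3, 0) facing S
no rival 3-sequence matches.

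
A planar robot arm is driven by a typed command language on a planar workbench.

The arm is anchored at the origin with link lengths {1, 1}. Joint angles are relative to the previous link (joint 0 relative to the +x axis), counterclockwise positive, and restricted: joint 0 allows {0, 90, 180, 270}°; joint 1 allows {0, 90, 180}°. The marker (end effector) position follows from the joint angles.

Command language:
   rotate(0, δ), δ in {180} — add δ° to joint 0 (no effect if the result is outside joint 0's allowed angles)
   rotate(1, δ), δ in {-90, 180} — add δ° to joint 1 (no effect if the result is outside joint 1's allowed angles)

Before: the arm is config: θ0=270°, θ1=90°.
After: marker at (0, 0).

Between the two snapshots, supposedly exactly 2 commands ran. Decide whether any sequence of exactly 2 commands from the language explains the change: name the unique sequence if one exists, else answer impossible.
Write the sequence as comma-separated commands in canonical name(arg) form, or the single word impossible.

key: order matters: swapping rotate(1, -90) and rotate(1, 180) lands elsewhere
t0: config: θ0=270°, θ1=90°
t=1 rotate(1, -90) ⇒ config: θ0=270°, θ1=0°
t=2 rotate(1, 180) ⇒ config: θ0=270°, θ1=180°
all 9 alternatives checked — unique.

rotate(1, -90), rotate(1, 180)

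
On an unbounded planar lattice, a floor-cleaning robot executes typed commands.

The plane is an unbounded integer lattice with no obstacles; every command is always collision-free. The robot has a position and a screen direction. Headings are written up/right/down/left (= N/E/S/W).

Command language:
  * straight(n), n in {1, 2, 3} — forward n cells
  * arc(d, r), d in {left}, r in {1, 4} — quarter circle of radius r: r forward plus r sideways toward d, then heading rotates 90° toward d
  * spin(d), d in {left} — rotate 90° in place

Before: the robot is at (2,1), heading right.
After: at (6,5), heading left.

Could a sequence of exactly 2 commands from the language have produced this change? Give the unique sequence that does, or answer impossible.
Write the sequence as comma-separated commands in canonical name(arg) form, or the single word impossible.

key: cell and facing (now W) both changed — the 2 commands mix motion and turning
t0: at (2,1), heading right
1. arc(left, 4) → at (6,5), heading up
2. spin(left) → at (6,5), heading left
no rival 2-sequence matches.

arc(left, 4), spin(left)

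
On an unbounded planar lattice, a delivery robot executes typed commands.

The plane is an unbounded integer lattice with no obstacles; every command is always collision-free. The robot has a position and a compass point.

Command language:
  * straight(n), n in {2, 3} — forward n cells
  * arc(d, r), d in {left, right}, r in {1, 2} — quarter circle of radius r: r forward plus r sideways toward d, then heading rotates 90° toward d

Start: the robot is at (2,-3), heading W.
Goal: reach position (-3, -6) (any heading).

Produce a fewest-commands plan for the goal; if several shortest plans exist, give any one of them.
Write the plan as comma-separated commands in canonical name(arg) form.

begin: at (2,-3), heading W
step 1 (arc(left, 2)): at (0,-5), heading S
step 2 (arc(right, 2)): at (-2,-7), heading W
step 3 (arc(right, 1)): at (-3,-6), heading N
shorter routes all fall short; 3 is best.

arc(left, 2), arc(right, 2), arc(right, 1)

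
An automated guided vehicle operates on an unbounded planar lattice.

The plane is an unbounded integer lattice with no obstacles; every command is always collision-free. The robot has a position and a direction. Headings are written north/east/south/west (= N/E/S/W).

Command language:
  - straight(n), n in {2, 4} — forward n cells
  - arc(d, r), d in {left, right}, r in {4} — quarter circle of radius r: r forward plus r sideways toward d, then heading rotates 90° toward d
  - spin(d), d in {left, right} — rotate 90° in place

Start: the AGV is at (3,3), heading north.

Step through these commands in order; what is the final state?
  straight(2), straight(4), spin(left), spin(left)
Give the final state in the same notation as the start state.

at (3,9), heading south

begin: at (3,3), heading north
t=1 straight(2) ⇒ at (3,5), heading north
t=2 straight(4) ⇒ at (3,9), heading north
t=3 spin(left) ⇒ at (3,9), heading west
t=4 spin(left) ⇒ at (3,9), heading south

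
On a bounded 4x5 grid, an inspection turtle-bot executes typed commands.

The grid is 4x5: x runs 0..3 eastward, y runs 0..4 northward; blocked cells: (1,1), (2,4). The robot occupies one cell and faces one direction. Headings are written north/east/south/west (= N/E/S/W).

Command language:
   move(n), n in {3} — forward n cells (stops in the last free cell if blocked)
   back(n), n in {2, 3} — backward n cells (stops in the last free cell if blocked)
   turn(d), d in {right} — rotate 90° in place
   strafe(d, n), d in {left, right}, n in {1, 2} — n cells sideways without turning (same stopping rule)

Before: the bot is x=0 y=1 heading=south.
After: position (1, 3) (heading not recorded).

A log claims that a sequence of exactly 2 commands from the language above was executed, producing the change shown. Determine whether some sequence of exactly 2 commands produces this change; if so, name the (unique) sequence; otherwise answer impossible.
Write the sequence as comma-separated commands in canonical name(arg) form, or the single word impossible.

back(2), strafe(left, 1)

key: running strafe(left, 1) before back(2) would end elsewhere — order is forced
initial: x=0 y=1 heading=south
1. back(2) → x=0 y=3 heading=south
2. strafe(left, 1) → x=1 y=3 heading=south
no other 2-command option fits: unique.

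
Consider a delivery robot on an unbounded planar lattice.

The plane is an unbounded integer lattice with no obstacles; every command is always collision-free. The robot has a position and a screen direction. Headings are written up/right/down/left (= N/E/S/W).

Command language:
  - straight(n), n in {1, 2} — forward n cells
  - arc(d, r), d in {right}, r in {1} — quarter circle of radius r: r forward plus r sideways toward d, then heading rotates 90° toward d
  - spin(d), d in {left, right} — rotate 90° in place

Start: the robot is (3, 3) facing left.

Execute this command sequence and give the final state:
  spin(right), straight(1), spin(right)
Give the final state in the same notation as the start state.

(3, 4) facing right

t0: (3, 3) facing left
step 1 (spin(right)): (3, 3) facing up
step 2 (straight(1)): (3, 4) facing up
step 3 (spin(right)): (3, 4) facing right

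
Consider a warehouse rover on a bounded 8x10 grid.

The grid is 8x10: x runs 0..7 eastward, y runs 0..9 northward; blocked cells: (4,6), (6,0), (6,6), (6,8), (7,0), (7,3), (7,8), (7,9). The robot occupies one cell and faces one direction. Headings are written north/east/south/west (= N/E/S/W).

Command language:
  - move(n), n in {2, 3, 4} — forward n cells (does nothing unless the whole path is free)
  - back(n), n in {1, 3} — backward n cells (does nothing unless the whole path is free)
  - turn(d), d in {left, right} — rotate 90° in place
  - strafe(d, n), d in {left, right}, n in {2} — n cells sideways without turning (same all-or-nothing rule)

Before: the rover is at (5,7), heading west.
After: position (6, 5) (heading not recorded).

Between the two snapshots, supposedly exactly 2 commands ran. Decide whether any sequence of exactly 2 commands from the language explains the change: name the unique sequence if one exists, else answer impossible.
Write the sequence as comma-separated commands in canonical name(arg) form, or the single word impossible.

key: running back(1) before strafe(left, 2) would end elsewhere — order is forced
begin: at (5,7), heading west
[1] after strafe(left, 2): at (5,5), heading west
[2] after back(1): at (6,5), heading west
no rival 2-sequence matches.

strafe(left, 2), back(1)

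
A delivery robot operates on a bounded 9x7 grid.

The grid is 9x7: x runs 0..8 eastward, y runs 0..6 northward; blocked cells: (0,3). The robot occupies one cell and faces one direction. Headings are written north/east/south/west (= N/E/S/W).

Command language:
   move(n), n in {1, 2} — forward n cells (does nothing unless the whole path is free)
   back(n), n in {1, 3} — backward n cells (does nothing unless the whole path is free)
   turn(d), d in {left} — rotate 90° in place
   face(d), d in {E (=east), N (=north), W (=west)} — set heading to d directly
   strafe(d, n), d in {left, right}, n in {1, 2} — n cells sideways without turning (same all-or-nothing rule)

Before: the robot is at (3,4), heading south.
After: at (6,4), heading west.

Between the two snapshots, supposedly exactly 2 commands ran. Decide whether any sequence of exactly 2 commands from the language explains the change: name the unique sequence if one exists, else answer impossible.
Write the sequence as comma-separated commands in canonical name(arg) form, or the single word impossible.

key: position moved to (6,4) AND the heading swung to W — translation plus rotation needed
t0: at (3,4), heading south
step 1 (face(W)): at (3,4), heading west
step 2 (back(3)): at (6,4), heading west
uniquely the one of 144 2-step routes that fits.

face(W), back(3)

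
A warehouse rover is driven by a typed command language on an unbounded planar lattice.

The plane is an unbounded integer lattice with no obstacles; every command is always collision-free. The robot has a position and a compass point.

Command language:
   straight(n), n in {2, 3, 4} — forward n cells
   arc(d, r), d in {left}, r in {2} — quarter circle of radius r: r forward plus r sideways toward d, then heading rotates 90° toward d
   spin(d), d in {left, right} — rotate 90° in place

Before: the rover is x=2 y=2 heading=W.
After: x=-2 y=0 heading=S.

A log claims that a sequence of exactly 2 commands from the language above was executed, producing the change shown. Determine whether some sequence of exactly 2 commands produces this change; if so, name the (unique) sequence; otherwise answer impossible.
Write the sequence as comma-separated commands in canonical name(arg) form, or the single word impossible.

key: running arc(left, 2) before straight(2) would end elsewhere — order is forced
initial: x=2 y=2 heading=W
1. straight(2) → x=0 y=2 heading=W
2. arc(left, 2) → x=-2 y=0 heading=S
all 36 alternatives checked — unique.

straight(2), arc(left, 2)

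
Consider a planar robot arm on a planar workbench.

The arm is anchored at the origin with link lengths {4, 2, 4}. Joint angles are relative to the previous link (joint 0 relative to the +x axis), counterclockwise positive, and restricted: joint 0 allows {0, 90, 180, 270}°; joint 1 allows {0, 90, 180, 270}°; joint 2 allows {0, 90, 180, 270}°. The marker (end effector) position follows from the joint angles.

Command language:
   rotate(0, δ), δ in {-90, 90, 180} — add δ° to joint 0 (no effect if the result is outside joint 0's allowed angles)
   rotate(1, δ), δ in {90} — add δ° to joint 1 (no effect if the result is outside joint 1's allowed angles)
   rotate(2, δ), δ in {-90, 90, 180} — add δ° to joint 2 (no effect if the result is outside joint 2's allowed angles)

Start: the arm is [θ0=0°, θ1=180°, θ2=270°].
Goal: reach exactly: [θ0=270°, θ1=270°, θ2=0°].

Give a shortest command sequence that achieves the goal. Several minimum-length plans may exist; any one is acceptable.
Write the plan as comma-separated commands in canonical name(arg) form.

rotate(1, 90), rotate(2, 90), rotate(0, -90)

begin: [θ0=0°, θ1=180°, θ2=270°]
1. rotate(1, 90) → [θ0=0°, θ1=270°, θ2=270°]
2. rotate(2, 90) → [θ0=0°, θ1=270°, θ2=0°]
3. rotate(0, -90) → [θ0=270°, θ1=270°, θ2=0°]
nothing shorter than 3 reaches the goal.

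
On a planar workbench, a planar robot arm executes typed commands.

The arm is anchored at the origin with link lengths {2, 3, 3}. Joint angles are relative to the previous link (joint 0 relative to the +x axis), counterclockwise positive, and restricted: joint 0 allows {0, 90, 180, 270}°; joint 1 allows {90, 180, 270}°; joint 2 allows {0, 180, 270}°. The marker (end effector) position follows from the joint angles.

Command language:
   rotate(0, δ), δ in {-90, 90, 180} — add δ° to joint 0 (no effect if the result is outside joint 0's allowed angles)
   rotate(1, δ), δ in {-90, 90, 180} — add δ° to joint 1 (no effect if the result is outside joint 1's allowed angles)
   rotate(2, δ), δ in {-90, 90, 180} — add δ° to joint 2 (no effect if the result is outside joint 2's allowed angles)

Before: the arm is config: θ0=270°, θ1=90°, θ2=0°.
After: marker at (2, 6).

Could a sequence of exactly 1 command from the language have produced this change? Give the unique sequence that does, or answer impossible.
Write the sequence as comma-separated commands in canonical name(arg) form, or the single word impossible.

rotate(0, 90)

begin: config: θ0=270°, θ1=90°, θ2=0°
1. rotate(0, 90) → config: θ0=0°, θ1=90°, θ2=0°
no rival 1-sequence matches.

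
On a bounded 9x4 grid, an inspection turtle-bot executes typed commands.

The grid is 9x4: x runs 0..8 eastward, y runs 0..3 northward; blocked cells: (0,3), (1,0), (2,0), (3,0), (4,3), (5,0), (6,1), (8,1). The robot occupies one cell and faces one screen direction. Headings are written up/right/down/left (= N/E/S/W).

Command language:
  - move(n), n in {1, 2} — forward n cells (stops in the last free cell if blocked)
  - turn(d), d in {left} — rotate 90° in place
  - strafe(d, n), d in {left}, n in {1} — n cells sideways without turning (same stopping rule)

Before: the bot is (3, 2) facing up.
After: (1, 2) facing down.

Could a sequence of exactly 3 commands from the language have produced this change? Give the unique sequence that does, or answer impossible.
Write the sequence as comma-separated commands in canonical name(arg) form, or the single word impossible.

turn(left), move(2), turn(left)

key: position moved to (1,2) AND the heading swung to S — translation plus rotation needed
t0: (3, 2) facing up
t=1 turn(left) ⇒ (3, 2) facing left
t=2 move(2) ⇒ (1, 2) facing left
t=3 turn(left) ⇒ (1, 2) facing down
no rival 3-sequence matches.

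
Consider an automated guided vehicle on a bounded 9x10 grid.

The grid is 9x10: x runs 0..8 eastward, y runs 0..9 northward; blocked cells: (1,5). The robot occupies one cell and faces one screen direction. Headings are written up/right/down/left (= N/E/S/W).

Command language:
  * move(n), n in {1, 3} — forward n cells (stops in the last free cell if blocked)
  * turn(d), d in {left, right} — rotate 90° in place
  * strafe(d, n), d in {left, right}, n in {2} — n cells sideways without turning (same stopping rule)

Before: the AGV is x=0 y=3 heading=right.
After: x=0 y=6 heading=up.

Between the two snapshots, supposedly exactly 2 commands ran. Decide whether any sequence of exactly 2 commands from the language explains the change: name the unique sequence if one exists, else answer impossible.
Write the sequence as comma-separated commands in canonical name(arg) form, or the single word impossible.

key: running move(3) before turn(left) would end elsewhere — order is forced
initial: x=0 y=3 heading=right
t=1 turn(left) ⇒ x=0 y=3 heading=up
t=2 move(3) ⇒ x=0 y=6 heading=up
all 36 alternatives checked — unique.

turn(left), move(3)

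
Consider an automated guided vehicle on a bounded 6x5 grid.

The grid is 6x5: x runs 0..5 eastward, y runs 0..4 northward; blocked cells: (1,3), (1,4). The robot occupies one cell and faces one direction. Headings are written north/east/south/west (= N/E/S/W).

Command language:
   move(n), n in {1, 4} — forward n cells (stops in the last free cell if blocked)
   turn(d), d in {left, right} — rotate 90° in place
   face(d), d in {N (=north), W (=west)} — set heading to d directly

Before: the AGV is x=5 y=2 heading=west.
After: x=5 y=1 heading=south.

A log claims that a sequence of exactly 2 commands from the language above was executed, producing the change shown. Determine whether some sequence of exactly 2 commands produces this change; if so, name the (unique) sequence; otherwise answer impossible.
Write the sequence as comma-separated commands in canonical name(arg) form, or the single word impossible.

turn(left), move(1)

key: position moved to (5,1) AND the heading swung to S — translation plus rotation needed
from: x=5 y=2 heading=west
1. turn(left) → x=5 y=2 heading=south
2. move(1) → x=5 y=1 heading=south
all 36 alternatives checked — unique.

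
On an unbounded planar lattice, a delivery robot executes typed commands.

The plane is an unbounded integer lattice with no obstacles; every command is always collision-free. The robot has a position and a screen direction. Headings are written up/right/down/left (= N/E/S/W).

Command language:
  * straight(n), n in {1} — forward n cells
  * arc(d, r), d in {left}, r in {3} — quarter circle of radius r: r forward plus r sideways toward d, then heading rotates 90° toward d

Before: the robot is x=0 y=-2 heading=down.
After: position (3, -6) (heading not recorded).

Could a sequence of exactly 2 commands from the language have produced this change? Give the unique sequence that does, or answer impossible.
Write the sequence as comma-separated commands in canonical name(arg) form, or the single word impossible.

straight(1), arc(left, 3)

key: order matters: swapping straight(1) and arc(left, 3) lands elsewhere
from: x=0 y=-2 heading=down
step 1 (straight(1)): x=0 y=-3 heading=down
step 2 (arc(left, 3)): x=3 y=-6 heading=right
no other 2-command option fits: unique.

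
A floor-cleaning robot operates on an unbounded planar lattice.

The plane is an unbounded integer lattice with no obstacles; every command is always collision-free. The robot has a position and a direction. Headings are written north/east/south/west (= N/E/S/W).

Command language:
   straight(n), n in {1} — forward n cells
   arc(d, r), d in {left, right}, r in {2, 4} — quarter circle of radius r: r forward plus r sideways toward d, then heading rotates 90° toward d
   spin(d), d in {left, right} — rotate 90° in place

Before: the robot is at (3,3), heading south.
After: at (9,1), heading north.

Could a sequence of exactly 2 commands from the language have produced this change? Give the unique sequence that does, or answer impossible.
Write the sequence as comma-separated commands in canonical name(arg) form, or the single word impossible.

key: running arc(left, 2) before arc(left, 4) would end elsewhere — order is forced
initial: at (3,3), heading south
[1] after arc(left, 4): at (7,-1), heading east
[2] after arc(left, 2): at (9,1), heading north
no rival 2-sequence matches.

arc(left, 4), arc(left, 2)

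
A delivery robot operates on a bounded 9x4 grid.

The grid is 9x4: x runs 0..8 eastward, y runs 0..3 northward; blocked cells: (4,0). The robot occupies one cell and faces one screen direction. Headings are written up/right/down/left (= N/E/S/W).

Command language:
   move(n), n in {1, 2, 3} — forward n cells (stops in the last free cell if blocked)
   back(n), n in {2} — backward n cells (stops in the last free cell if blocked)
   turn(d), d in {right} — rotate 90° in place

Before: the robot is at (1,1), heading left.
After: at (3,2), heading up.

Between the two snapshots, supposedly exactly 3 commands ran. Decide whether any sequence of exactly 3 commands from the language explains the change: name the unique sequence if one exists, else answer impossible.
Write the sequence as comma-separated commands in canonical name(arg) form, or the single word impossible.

back(2), turn(right), move(1)

key: position moved to (3,2) AND the heading swung to N — translation plus rotation needed
start: at (1,1), heading left
[1] after back(2): at (3,1), heading left
[2] after turn(right): at (3,1), heading up
[3] after move(1): at (3,2), heading up
no other 3-command option fits: unique.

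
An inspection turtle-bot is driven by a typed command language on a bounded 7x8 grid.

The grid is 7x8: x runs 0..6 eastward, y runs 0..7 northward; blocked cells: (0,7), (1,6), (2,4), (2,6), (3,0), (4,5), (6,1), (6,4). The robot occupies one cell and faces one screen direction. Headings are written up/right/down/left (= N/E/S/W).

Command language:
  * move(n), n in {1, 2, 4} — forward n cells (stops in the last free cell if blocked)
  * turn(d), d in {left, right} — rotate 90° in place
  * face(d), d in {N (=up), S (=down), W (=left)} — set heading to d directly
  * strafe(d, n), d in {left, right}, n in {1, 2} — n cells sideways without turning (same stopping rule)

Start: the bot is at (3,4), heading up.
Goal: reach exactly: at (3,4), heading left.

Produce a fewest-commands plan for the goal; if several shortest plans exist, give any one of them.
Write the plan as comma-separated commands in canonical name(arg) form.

turn(left)

t0: at (3,4), heading up
step 1 (turn(left)): at (3,4), heading left
shorter routes all fall short; 1 is best.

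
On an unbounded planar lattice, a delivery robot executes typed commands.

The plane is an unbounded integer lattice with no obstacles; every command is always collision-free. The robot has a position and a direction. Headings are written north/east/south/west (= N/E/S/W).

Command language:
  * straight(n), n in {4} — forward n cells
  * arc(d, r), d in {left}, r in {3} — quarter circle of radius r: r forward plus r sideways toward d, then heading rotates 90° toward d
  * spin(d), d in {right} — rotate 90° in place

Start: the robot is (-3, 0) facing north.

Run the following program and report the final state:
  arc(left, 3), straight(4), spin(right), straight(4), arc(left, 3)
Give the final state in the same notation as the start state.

begin: (-3, 0) facing north
step 1 (arc(left, 3)): (-6, 3) facing west
step 2 (straight(4)): (-10, 3) facing west
step 3 (spin(right)): (-10, 3) facing north
step 4 (straight(4)): (-10, 7) facing north
step 5 (arc(left, 3)): (-13, 10) facing west

(-13, 10) facing west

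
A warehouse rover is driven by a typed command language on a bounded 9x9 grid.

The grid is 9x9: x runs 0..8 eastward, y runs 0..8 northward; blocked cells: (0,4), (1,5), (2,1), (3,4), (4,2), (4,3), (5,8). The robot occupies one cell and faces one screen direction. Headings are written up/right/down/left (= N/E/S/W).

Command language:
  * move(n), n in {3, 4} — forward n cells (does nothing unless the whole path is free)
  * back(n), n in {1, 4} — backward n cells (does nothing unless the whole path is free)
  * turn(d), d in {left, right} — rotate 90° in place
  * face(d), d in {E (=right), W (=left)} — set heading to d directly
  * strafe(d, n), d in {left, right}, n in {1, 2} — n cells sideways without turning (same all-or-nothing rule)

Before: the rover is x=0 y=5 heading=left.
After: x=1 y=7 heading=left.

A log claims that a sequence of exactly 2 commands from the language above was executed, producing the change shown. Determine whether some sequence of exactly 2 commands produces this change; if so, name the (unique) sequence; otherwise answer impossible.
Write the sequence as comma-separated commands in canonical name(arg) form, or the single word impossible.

key: order matters: swapping strafe(right, 2) and back(1) lands elsewhere
from: x=0 y=5 heading=left
step 1 (strafe(right, 2)): x=0 y=7 heading=left
step 2 (back(1)): x=1 y=7 heading=left
uniquely the one of 144 2-step routes that fits.

strafe(right, 2), back(1)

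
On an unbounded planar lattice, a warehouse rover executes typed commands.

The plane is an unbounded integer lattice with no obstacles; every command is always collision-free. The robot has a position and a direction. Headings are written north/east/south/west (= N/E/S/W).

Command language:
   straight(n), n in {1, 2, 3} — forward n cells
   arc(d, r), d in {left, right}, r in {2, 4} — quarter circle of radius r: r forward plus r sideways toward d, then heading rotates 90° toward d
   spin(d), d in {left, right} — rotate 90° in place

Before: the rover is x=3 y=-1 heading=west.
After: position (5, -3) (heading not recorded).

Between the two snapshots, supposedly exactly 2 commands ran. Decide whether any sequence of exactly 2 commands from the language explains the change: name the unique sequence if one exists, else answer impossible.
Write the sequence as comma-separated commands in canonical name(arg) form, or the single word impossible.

key: running arc(left, 2) before spin(left) would end elsewhere — order is forced
start: x=3 y=-1 heading=west
step 1 (spin(left)): x=3 y=-1 heading=south
step 2 (arc(left, 2)): x=5 y=-3 heading=east
all 81 alternatives checked — unique.

spin(left), arc(left, 2)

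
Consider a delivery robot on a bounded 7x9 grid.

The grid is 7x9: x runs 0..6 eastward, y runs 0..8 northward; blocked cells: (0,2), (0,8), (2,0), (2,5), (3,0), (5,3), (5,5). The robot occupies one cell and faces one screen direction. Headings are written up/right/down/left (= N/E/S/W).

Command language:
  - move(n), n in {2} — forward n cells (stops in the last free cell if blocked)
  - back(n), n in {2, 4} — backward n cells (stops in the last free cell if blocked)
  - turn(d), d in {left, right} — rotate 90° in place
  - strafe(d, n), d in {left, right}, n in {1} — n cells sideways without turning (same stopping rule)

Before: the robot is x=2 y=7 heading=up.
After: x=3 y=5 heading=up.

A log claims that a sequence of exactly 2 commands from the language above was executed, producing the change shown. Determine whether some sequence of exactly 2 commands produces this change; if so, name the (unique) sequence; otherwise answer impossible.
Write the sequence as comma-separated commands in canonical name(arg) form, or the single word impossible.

strafe(right, 1), back(2)

key: running back(2) before strafe(right, 1) would end elsewhere — order is forced
from: x=2 y=7 heading=up
t=1 strafe(right, 1) ⇒ x=3 y=7 heading=up
t=2 back(2) ⇒ x=3 y=5 heading=up
uniquely the one of 49 2-step routes that fits.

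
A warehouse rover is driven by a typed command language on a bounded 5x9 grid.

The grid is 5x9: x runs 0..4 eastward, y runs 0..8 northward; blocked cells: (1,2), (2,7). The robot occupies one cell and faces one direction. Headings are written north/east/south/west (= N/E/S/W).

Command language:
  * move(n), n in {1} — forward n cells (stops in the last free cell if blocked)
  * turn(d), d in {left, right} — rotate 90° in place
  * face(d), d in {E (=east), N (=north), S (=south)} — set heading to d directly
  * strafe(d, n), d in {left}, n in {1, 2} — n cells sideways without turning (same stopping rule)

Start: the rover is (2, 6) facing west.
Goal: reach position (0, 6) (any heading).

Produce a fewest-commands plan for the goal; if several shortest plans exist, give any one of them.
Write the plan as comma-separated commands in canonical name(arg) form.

from: (2, 6) facing west
step 1 (face(N)): (2, 6) facing north
step 2 (strafe(left, 2)): (0, 6) facing north
nothing shorter than 2 reaches the goal.

face(N), strafe(left, 2)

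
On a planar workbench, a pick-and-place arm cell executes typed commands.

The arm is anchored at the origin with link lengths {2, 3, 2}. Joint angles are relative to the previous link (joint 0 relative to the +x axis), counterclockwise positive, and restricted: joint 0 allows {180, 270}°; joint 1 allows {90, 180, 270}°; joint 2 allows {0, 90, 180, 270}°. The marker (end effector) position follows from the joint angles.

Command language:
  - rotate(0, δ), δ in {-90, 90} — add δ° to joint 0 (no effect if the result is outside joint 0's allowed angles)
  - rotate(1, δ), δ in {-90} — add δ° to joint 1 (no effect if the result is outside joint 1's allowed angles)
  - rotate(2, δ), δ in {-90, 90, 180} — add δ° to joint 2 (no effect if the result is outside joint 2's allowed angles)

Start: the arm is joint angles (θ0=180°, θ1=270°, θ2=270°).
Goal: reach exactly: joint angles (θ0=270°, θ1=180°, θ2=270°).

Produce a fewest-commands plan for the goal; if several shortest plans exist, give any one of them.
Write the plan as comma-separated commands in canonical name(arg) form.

t0: joint angles (θ0=180°, θ1=270°, θ2=270°)
step 1 (rotate(0, 90)): joint angles (θ0=270°, θ1=270°, θ2=270°)
step 2 (rotate(1, -90)): joint angles (θ0=270°, θ1=180°, θ2=270°)
minimal: 2 command(s), checked below 2.

rotate(0, 90), rotate(1, -90)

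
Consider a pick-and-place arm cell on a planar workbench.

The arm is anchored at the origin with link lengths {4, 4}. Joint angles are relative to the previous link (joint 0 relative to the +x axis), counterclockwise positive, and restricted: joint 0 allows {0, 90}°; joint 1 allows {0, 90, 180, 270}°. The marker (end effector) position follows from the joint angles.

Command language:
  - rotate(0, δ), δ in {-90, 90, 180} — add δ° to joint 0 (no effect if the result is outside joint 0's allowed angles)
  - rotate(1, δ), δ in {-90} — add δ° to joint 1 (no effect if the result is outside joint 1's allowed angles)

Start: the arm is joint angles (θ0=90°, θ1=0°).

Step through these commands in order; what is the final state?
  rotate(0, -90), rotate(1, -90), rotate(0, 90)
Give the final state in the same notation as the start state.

initial: joint angles (θ0=90°, θ1=0°)
t=1 rotate(0, -90) ⇒ joint angles (θ0=0°, θ1=0°)
t=2 rotate(1, -90) ⇒ joint angles (θ0=0°, θ1=270°)
t=3 rotate(0, 90) ⇒ joint angles (θ0=90°, θ1=270°)

joint angles (θ0=90°, θ1=270°)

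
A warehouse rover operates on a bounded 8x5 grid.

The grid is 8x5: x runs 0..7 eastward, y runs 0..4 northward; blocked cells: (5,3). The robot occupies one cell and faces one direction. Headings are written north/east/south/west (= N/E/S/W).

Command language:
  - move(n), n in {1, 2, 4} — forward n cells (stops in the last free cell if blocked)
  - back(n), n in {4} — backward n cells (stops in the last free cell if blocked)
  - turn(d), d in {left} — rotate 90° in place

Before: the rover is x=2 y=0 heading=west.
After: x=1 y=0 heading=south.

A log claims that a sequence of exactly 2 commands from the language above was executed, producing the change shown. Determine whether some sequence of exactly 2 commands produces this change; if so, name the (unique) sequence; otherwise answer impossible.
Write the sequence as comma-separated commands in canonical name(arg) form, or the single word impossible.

key: cell and facing (now S) both changed — the 2 commands mix motion and turning
start: x=2 y=0 heading=west
1. move(1) → x=1 y=0 heading=west
2. turn(left) → x=1 y=0 heading=south
no rival 2-sequence matches.

move(1), turn(left)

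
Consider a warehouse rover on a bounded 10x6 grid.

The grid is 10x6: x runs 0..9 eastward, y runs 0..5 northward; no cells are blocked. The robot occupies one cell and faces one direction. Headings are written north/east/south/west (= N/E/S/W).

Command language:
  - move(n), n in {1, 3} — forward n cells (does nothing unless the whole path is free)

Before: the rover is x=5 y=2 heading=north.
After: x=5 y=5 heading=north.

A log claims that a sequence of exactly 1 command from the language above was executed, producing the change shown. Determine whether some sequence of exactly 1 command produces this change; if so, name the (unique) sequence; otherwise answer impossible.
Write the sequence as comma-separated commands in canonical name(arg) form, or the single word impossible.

move(3)

key: still facing N — the one step turns nothing
begin: x=5 y=2 heading=north
[1] after move(3): x=5 y=5 heading=north
all 2 alternatives checked — unique.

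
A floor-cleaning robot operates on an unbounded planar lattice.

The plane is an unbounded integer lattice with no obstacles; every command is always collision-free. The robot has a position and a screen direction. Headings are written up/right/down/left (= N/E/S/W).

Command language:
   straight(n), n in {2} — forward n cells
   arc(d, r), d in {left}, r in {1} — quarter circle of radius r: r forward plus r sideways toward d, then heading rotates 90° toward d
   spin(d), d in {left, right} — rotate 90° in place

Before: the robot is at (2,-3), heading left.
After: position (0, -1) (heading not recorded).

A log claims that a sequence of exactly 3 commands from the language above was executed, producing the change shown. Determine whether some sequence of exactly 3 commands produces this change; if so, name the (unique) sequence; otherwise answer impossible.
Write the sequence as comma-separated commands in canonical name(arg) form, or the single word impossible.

straight(2), spin(right), straight(2)

from: at (2,-3), heading left
step 1 (straight(2)): at (0,-3), heading left
step 2 (spin(right)): at (0,-3), heading up
step 3 (straight(2)): at (0,-1), heading up
no rival 3-sequence matches.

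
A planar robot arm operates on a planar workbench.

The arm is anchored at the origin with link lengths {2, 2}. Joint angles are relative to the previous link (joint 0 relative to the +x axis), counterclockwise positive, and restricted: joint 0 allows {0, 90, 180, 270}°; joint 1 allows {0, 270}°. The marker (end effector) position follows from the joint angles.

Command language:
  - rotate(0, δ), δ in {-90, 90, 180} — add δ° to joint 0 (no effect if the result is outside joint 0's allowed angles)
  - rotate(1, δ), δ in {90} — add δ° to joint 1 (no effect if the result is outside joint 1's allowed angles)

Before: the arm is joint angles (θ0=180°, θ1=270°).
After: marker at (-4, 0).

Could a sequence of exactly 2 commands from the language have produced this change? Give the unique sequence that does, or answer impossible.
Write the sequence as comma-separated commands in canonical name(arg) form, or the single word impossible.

rotate(1, 90), rotate(1, 90)

from: joint angles (θ0=180°, θ1=270°)
[1] after rotate(1, 90): joint angles (θ0=180°, θ1=0°)
[2] after rotate(1, 90): joint angles (θ0=180°, θ1=0°)
no rival 2-sequence matches.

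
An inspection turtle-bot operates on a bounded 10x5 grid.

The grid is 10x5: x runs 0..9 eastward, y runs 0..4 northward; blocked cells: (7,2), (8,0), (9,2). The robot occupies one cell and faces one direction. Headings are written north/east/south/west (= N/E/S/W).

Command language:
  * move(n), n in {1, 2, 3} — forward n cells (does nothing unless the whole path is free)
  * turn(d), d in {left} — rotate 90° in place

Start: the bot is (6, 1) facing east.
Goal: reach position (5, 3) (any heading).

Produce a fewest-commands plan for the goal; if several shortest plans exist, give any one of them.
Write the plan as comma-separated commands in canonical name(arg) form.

begin: (6, 1) facing east
1. turn(left) → (6, 1) facing north
2. move(2) → (6, 3) facing north
3. turn(left) → (6, 3) facing west
4. move(1) → (5, 3) facing west
no 3-step plan works, so 4 is optimal.

turn(left), move(2), turn(left), move(1)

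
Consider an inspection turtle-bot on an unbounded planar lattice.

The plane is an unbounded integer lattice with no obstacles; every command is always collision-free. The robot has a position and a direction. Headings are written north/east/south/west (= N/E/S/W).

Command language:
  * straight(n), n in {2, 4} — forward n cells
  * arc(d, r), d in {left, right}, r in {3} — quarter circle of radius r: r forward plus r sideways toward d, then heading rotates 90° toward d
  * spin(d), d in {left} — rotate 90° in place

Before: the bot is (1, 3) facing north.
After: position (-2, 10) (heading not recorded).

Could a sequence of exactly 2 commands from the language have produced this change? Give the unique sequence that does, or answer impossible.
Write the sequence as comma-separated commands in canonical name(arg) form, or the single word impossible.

straight(4), arc(left, 3)

key: order matters: swapping straight(4) and arc(left, 3) lands elsewhere
start: (1, 3) facing north
t=1 straight(4) ⇒ (1, 7) facing north
t=2 arc(left, 3) ⇒ (-2, 10) facing west
uniquely the one of 25 2-step routes that fits.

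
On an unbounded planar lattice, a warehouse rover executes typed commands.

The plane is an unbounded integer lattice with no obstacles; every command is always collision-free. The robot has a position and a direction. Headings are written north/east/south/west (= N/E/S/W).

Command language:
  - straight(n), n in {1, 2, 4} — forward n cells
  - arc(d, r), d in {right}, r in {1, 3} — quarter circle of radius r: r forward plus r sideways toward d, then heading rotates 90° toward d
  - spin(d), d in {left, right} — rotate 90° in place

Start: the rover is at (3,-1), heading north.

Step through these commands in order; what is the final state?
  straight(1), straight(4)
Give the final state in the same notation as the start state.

at (3,4), heading north

from: at (3,-1), heading north
t=1 straight(1) ⇒ at (3,0), heading north
t=2 straight(4) ⇒ at (3,4), heading north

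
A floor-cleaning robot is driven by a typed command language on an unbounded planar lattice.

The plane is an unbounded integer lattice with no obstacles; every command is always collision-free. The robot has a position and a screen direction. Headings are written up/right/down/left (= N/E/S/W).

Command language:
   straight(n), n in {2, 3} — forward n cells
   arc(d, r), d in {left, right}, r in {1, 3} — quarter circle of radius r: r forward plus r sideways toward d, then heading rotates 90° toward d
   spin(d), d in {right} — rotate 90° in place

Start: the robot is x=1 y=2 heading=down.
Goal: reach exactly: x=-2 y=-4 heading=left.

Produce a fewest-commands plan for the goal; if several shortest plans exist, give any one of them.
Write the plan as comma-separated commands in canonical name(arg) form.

straight(3), arc(right, 3)

start: x=1 y=2 heading=down
t=1 straight(3) ⇒ x=1 y=-1 heading=down
t=2 arc(right, 3) ⇒ x=-2 y=-4 heading=left
no 1-step plan works, so 2 is optimal.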